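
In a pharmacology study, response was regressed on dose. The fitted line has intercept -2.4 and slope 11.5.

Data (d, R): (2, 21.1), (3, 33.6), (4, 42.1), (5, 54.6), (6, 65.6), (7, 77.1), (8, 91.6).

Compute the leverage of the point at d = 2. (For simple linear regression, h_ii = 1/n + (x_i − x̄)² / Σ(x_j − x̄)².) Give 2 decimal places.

h = 0.46

d̄ = (2 + 3 + 4 + 5 + 6 + 7 + 8)/7 = 5
Σ(d − d̄)² = 9 + 4 + 1 + 0 + 1 + 4 + 9 = 28
h = 1/7 + (-3)²/28 = 0.142857 + 0.321429 = 0.46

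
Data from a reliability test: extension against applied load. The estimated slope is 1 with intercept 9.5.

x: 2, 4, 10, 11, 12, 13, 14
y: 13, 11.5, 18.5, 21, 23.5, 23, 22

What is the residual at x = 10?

e = -1

ŷ = 9.5 + 10 = 19.5
e = 18.5 − 19.5 = -1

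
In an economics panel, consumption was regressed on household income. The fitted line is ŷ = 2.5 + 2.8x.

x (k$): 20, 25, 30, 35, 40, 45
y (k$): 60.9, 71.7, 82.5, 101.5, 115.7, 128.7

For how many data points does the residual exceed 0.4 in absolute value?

5

x=20: ŷ = 2.5 + 2.8·20 = 58.5; r = 60.9 − 58.5 = 2.4
x=25: ŷ = 2.5 + 2.8·25 = 72.5; r = 71.7 − 72.5 = -0.8
x=30: ŷ = 2.5 + 2.8·30 = 86.5; r = 82.5 − 86.5 = -4
x=35: ŷ = 2.5 + 2.8·35 = 100.5; r = 101.5 − 100.5 = 1
x=40: ŷ = 2.5 + 2.8·40 = 114.5; r = 115.7 − 114.5 = 1.2
x=45: ŷ = 2.5 + 2.8·45 = 128.5; r = 128.7 − 128.5 = 0.2
|r| > 0.4: x=20 (|r|=2.4), x=25 (|r|=0.8), x=30 (|r|=4), x=35 (|r|=1), x=40 (|r|=1.2) → 5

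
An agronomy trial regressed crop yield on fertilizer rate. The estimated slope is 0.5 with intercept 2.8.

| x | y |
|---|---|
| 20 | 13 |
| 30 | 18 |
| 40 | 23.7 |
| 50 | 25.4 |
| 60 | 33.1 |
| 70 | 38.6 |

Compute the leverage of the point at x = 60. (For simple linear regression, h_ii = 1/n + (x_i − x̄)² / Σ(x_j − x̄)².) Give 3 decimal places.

x̄ = (20 + 30 + 40 + 50 + 60 + 70)/6 = 45
Σ(x − x̄)² = 625 + 225 + 25 + 25 + 225 + 625 = 1750
h = 1/6 + (15)²/1750 = 0.166667 + 0.128571 = 0.295

h = 0.295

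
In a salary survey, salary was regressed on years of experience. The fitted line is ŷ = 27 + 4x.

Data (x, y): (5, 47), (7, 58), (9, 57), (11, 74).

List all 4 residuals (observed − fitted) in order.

x=5: ŷ = 27 + 4·5 = 47; e = 47 − 47 = 0
x=7: ŷ = 27 + 4·7 = 55; e = 58 − 55 = 3
x=9: ŷ = 27 + 4·9 = 63; e = 57 − 63 = -6
x=11: ŷ = 27 + 4·11 = 71; e = 74 − 71 = 3

0, 3, -6, 3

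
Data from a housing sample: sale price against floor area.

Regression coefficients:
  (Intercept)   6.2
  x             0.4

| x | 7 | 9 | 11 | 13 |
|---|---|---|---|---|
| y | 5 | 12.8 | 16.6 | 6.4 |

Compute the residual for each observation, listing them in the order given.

x=7: ŷ = 6.2 + 0.4·7 = 9; e = 5 − 9 = -4
x=9: ŷ = 6.2 + 0.4·9 = 9.8; e = 12.8 − 9.8 = 3
x=11: ŷ = 6.2 + 0.4·11 = 10.6; e = 16.6 − 10.6 = 6
x=13: ŷ = 6.2 + 0.4·13 = 11.4; e = 6.4 − 11.4 = -5

-4, 3, 6, -5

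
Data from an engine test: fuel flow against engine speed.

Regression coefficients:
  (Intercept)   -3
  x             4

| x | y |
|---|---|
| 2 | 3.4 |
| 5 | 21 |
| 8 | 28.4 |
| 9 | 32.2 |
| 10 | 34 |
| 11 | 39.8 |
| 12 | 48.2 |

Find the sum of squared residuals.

SSE = 40.24

x=2: ŷ = -3 + 4·2 = 5; e = 3.4 − 5 = -1.6
x=5: ŷ = -3 + 4·5 = 17; e = 21 − 17 = 4
x=8: ŷ = -3 + 4·8 = 29; e = 28.4 − 29 = -0.6
x=9: ŷ = -3 + 4·9 = 33; e = 32.2 − 33 = -0.8
x=10: ŷ = -3 + 4·10 = 37; e = 34 − 37 = -3
x=11: ŷ = -3 + 4·11 = 41; e = 39.8 − 41 = -1.2
x=12: ŷ = -3 + 4·12 = 45; e = 48.2 − 45 = 3.2
SSE = 2.56 + 16 + 0.36 + 0.64 + 9 + 1.44 + 10.24 = 40.24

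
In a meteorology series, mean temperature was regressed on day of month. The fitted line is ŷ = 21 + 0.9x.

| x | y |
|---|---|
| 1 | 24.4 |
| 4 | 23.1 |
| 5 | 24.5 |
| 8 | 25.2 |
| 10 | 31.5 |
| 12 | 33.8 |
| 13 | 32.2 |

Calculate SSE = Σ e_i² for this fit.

SSE = 25

x=1: ŷ = 21 + 0.9·1 = 21.9; e = 24.4 − 21.9 = 2.5
x=4: ŷ = 21 + 0.9·4 = 24.6; e = 23.1 − 24.6 = -1.5
x=5: ŷ = 21 + 0.9·5 = 25.5; e = 24.5 − 25.5 = -1
x=8: ŷ = 21 + 0.9·8 = 28.2; e = 25.2 − 28.2 = -3
x=10: ŷ = 21 + 0.9·10 = 30; e = 31.5 − 30 = 1.5
x=12: ŷ = 21 + 0.9·12 = 31.8; e = 33.8 − 31.8 = 2
x=13: ŷ = 21 + 0.9·13 = 32.7; e = 32.2 − 32.7 = -0.5
SSE = 6.25 + 2.25 + 1 + 9 + 2.25 + 4 + 0.25 = 25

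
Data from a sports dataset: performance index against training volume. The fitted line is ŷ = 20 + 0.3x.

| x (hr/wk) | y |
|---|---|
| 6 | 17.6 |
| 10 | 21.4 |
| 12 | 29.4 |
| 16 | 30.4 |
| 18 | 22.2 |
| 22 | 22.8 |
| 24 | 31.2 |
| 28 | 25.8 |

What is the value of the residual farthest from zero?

e = 5.8

x=6: ŷ = 20 + 0.3·6 = 21.8; e = 17.6 − 21.8 = -4.2
x=10: ŷ = 20 + 0.3·10 = 23; e = 21.4 − 23 = -1.6
x=12: ŷ = 20 + 0.3·12 = 23.6; e = 29.4 − 23.6 = 5.8
x=16: ŷ = 20 + 0.3·16 = 24.8; e = 30.4 − 24.8 = 5.6
x=18: ŷ = 20 + 0.3·18 = 25.4; e = 22.2 − 25.4 = -3.2
x=22: ŷ = 20 + 0.3·22 = 26.6; e = 22.8 − 26.6 = -3.8
x=24: ŷ = 20 + 0.3·24 = 27.2; e = 31.2 − 27.2 = 4
x=28: ŷ = 20 + 0.3·28 = 28.4; e = 25.8 − 28.4 = -2.6
Largest |e| is 5.8 at x = 12, residual 5.8.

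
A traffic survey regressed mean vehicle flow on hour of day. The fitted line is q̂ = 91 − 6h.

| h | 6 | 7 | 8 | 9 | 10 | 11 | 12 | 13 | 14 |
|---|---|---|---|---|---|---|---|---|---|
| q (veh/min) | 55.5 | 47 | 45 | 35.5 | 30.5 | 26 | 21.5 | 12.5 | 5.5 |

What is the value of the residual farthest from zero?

h=6: q̂ = 91 − 6·6 = 55; r = 55.5 − 55 = 0.5
h=7: q̂ = 91 − 6·7 = 49; r = 47 − 49 = -2
h=8: q̂ = 91 − 6·8 = 43; r = 45 − 43 = 2
h=9: q̂ = 91 − 6·9 = 37; r = 35.5 − 37 = -1.5
h=10: q̂ = 91 − 6·10 = 31; r = 30.5 − 31 = -0.5
h=11: q̂ = 91 − 6·11 = 25; r = 26 − 25 = 1
h=12: q̂ = 91 − 6·12 = 19; r = 21.5 − 19 = 2.5
h=13: q̂ = 91 − 6·13 = 13; r = 12.5 − 13 = -0.5
h=14: q̂ = 91 − 6·14 = 7; r = 5.5 − 7 = -1.5
Largest |r| is 2.5 at h = 12, residual 2.5.

r = 2.5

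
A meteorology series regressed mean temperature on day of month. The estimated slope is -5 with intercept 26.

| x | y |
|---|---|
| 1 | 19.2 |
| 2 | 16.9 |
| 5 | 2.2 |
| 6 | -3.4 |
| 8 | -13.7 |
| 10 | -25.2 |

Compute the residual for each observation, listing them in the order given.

-1.8, 0.9, 1.2, 0.6, 0.3, -1.2

x=1: ŷ = 26 − 5·1 = 21; e = 19.2 − 21 = -1.8
x=2: ŷ = 26 − 5·2 = 16; e = 16.9 − 16 = 0.9
x=5: ŷ = 26 − 5·5 = 1; e = 2.2 − 1 = 1.2
x=6: ŷ = 26 − 5·6 = -4; e = -3.4 − (-4) = 0.6
x=8: ŷ = 26 − 5·8 = -14; e = -13.7 − (-14) = 0.3
x=10: ŷ = 26 − 5·10 = -24; e = -25.2 − (-24) = -1.2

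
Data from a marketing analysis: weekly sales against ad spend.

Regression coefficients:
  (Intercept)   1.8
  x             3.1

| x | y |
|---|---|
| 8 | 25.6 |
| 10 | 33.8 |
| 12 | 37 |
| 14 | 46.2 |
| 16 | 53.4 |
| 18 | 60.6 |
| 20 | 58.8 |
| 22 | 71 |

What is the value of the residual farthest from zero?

x=8: ŷ = 1.8 + 3.1·8 = 26.6; e = 25.6 − 26.6 = -1
x=10: ŷ = 1.8 + 3.1·10 = 32.8; e = 33.8 − 32.8 = 1
x=12: ŷ = 1.8 + 3.1·12 = 39; e = 37 − 39 = -2
x=14: ŷ = 1.8 + 3.1·14 = 45.2; e = 46.2 − 45.2 = 1
x=16: ŷ = 1.8 + 3.1·16 = 51.4; e = 53.4 − 51.4 = 2
x=18: ŷ = 1.8 + 3.1·18 = 57.6; e = 60.6 − 57.6 = 3
x=20: ŷ = 1.8 + 3.1·20 = 63.8; e = 58.8 − 63.8 = -5
x=22: ŷ = 1.8 + 3.1·22 = 70; e = 71 − 70 = 1
Largest |e| is 5 at x = 20, residual -5.

e = -5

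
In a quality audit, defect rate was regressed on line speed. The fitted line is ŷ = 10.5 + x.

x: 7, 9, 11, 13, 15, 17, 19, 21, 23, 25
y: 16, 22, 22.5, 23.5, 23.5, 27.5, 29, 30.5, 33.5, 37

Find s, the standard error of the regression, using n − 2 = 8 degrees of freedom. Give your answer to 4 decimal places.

x=7: ŷ = 10.5 + 7 = 17.5; r = 16 − 17.5 = -1.5
x=9: ŷ = 10.5 + 9 = 19.5; r = 22 − 19.5 = 2.5
x=11: ŷ = 10.5 + 11 = 21.5; r = 22.5 − 21.5 = 1
x=13: ŷ = 10.5 + 13 = 23.5; r = 23.5 − 23.5 = 0
x=15: ŷ = 10.5 + 15 = 25.5; r = 23.5 − 25.5 = -2
x=17: ŷ = 10.5 + 17 = 27.5; r = 27.5 − 27.5 = 0
x=19: ŷ = 10.5 + 19 = 29.5; r = 29 − 29.5 = -0.5
x=21: ŷ = 10.5 + 21 = 31.5; r = 30.5 − 31.5 = -1
x=23: ŷ = 10.5 + 23 = 33.5; r = 33.5 − 33.5 = 0
x=25: ŷ = 10.5 + 25 = 35.5; r = 37 − 35.5 = 1.5
SSE = 2.25 + 6.25 + 1 + 0 + 4 + 0 + 0.25 + 1 + 0 + 2.25 = 17
s = √(17/8) = √2.125 ≈ 1.4577

s = 1.4577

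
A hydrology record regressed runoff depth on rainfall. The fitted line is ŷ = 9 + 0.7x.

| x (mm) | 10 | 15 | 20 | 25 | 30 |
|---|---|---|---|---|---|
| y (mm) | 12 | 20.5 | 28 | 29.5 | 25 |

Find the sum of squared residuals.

SSE = 76

x=10: ŷ = 9 + 0.7·10 = 16; e = 12 − 16 = -4
x=15: ŷ = 9 + 0.7·15 = 19.5; e = 20.5 − 19.5 = 1
x=20: ŷ = 9 + 0.7·20 = 23; e = 28 − 23 = 5
x=25: ŷ = 9 + 0.7·25 = 26.5; e = 29.5 − 26.5 = 3
x=30: ŷ = 9 + 0.7·30 = 30; e = 25 − 30 = -5
SSE = 16 + 1 + 25 + 9 + 25 = 76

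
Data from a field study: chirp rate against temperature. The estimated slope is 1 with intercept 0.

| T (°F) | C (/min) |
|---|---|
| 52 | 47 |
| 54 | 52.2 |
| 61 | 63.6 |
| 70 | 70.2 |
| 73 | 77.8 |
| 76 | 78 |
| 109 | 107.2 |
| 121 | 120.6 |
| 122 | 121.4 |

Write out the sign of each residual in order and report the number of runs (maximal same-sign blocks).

3 runs

T=52: ŷ = 52 = 52; e = 47 − 52 = -5
T=54: ŷ = 54 = 54; e = 52.2 − 54 = -1.8
T=61: ŷ = 61 = 61; e = 63.6 − 61 = 2.6
T=70: ŷ = 70 = 70; e = 70.2 − 70 = 0.2
T=73: ŷ = 73 = 73; e = 77.8 − 73 = 4.8
T=76: ŷ = 76 = 76; e = 78 − 76 = 2
T=109: ŷ = 109 = 109; e = 107.2 − 109 = -1.8
T=121: ŷ = 121 = 121; e = 120.6 − 121 = -0.4
T=122: ŷ = 122 = 122; e = 121.4 − 122 = -0.6
Signs: − − + + + + − − −
Runs: −×2, +×4, −×3 → 3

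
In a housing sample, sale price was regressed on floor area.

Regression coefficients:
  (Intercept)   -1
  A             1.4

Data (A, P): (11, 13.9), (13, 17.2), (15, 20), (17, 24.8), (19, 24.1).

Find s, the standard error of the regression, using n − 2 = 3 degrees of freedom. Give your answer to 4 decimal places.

A=11: P̂ = -1 + 1.4·11 = 14.4; e = 13.9 − 14.4 = -0.5
A=13: P̂ = -1 + 1.4·13 = 17.2; e = 17.2 − 17.2 = 0
A=15: P̂ = -1 + 1.4·15 = 20; e = 20 − 20 = 0
A=17: P̂ = -1 + 1.4·17 = 22.8; e = 24.8 − 22.8 = 2
A=19: P̂ = -1 + 1.4·19 = 25.6; e = 24.1 − 25.6 = -1.5
SSE = 0.25 + 0 + 0 + 4 + 2.25 = 6.5
s = √(6.5/3) = √2.16667 ≈ 1.4720

s = 1.4720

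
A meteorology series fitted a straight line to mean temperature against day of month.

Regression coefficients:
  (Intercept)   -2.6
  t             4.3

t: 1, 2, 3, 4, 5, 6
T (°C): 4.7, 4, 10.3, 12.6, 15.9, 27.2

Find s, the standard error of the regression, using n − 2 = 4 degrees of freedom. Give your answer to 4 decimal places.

t=1: ŷ = -2.6 + 4.3·1 = 1.7; e = 4.7 − 1.7 = 3
t=2: ŷ = -2.6 + 4.3·2 = 6; e = 4 − 6 = -2
t=3: ŷ = -2.6 + 4.3·3 = 10.3; e = 10.3 − 10.3 = 0
t=4: ŷ = -2.6 + 4.3·4 = 14.6; e = 12.6 − 14.6 = -2
t=5: ŷ = -2.6 + 4.3·5 = 18.9; e = 15.9 − 18.9 = -3
t=6: ŷ = -2.6 + 4.3·6 = 23.2; e = 27.2 − 23.2 = 4
SSE = 9 + 4 + 0 + 4 + 9 + 16 = 42
s = √(42/4) = √10.5 ≈ 3.2404

s = 3.2404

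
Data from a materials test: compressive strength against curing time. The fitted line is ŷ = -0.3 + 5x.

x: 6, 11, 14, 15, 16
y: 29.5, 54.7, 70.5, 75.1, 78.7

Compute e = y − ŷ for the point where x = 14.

e = 0.8

ŷ = -0.3 + 5·14 = 69.7
e = 70.5 − 69.7 = 0.8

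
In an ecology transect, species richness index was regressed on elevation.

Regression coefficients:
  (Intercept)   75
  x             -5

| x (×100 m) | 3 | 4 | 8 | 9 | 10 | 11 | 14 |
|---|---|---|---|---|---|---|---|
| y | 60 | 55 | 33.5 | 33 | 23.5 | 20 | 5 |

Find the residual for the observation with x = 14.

ŷ = 75 − 5·14 = 5
r = 5 − 5 = 0

r = 0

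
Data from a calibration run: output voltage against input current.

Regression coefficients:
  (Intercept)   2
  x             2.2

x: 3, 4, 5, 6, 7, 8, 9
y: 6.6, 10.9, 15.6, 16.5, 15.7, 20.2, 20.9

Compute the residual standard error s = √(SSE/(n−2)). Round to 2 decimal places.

s = 1.82

x=3: ŷ = 2 + 2.2·3 = 8.6; e = 6.6 − 8.6 = -2
x=4: ŷ = 2 + 2.2·4 = 10.8; e = 10.9 − 10.8 = 0.1
x=5: ŷ = 2 + 2.2·5 = 13; e = 15.6 − 13 = 2.6
x=6: ŷ = 2 + 2.2·6 = 15.2; e = 16.5 − 15.2 = 1.3
x=7: ŷ = 2 + 2.2·7 = 17.4; e = 15.7 − 17.4 = -1.7
x=8: ŷ = 2 + 2.2·8 = 19.6; e = 20.2 − 19.6 = 0.6
x=9: ŷ = 2 + 2.2·9 = 21.8; e = 20.9 − 21.8 = -0.9
SSE = 4 + 0.01 + 6.76 + 1.69 + 2.89 + 0.36 + 0.81 = 16.52
s = √(16.52/5) = √3.304 ≈ 1.82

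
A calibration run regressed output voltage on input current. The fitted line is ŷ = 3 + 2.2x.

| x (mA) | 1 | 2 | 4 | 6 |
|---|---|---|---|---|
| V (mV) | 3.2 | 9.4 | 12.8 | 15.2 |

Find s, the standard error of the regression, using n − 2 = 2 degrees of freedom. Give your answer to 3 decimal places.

x=1: ŷ = 3 + 2.2·1 = 5.2; r = 3.2 − 5.2 = -2
x=2: ŷ = 3 + 2.2·2 = 7.4; r = 9.4 − 7.4 = 2
x=4: ŷ = 3 + 2.2·4 = 11.8; r = 12.8 − 11.8 = 1
x=6: ŷ = 3 + 2.2·6 = 16.2; r = 15.2 − 16.2 = -1
SSE = 4 + 4 + 1 + 1 = 10
s = √(10/2) = √5 ≈ 2.236

s = 2.236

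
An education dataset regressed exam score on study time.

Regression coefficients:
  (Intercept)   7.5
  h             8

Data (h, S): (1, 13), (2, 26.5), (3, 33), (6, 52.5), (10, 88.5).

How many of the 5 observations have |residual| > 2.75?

h=1: ŷ = 7.5 + 8·1 = 15.5; e = 13 − 15.5 = -2.5
h=2: ŷ = 7.5 + 8·2 = 23.5; e = 26.5 − 23.5 = 3
h=3: ŷ = 7.5 + 8·3 = 31.5; e = 33 − 31.5 = 1.5
h=6: ŷ = 7.5 + 8·6 = 55.5; e = 52.5 − 55.5 = -3
h=10: ŷ = 7.5 + 8·10 = 87.5; e = 88.5 − 87.5 = 1
|e| > 2.75: h=2 (|e|=3), h=6 (|e|=3) → 2

2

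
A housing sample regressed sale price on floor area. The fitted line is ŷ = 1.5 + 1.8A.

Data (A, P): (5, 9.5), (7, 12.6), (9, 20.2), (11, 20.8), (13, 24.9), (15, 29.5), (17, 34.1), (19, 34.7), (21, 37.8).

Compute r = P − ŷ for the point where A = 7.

ŷ = 1.5 + 1.8·7 = 14.1
r = 12.6 − 14.1 = -1.5

r = -1.5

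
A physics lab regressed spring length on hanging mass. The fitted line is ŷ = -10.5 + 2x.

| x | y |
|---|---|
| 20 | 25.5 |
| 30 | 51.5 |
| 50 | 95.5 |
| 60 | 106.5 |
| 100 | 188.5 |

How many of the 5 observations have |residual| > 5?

x=20: ŷ = -10.5 + 2·20 = 29.5; r = 25.5 − 29.5 = -4
x=30: ŷ = -10.5 + 2·30 = 49.5; r = 51.5 − 49.5 = 2
x=50: ŷ = -10.5 + 2·50 = 89.5; r = 95.5 − 89.5 = 6
x=60: ŷ = -10.5 + 2·60 = 109.5; r = 106.5 − 109.5 = -3
x=100: ŷ = -10.5 + 2·100 = 189.5; r = 188.5 − 189.5 = -1
|r| > 5: x=50 (|r|=6) → 1

1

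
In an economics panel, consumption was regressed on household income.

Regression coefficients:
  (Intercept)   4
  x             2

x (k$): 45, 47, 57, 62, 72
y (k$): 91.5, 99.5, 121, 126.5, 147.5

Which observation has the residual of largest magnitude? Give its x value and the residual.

x = 57, e = 3

x=45: ŷ = 4 + 2·45 = 94; e = 91.5 − 94 = -2.5
x=47: ŷ = 4 + 2·47 = 98; e = 99.5 − 98 = 1.5
x=57: ŷ = 4 + 2·57 = 118; e = 121 − 118 = 3
x=62: ŷ = 4 + 2·62 = 128; e = 126.5 − 128 = -1.5
x=72: ŷ = 4 + 2·72 = 148; e = 147.5 − 148 = -0.5
Largest |e| is 3 at x = 57, residual 3.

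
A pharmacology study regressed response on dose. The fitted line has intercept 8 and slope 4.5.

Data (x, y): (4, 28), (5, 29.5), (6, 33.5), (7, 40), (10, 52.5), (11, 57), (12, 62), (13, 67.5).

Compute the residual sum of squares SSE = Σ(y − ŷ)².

x=4: ŷ = 8 + 4.5·4 = 26; e = 28 − 26 = 2
x=5: ŷ = 8 + 4.5·5 = 30.5; e = 29.5 − 30.5 = -1
x=6: ŷ = 8 + 4.5·6 = 35; e = 33.5 − 35 = -1.5
x=7: ŷ = 8 + 4.5·7 = 39.5; e = 40 − 39.5 = 0.5
x=10: ŷ = 8 + 4.5·10 = 53; e = 52.5 − 53 = -0.5
x=11: ŷ = 8 + 4.5·11 = 57.5; e = 57 − 57.5 = -0.5
x=12: ŷ = 8 + 4.5·12 = 62; e = 62 − 62 = 0
x=13: ŷ = 8 + 4.5·13 = 66.5; e = 67.5 − 66.5 = 1
SSE = 4 + 1 + 2.25 + 0.25 + 0.25 + 0.25 + 0 + 1 = 9

SSE = 9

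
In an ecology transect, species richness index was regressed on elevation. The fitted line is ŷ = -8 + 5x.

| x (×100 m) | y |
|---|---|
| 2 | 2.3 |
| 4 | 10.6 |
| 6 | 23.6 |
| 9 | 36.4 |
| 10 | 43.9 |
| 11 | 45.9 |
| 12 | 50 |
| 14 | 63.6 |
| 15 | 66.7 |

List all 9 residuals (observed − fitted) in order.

x=2: ŷ = -8 + 5·2 = 2; e = 2.3 − 2 = 0.3
x=4: ŷ = -8 + 5·4 = 12; e = 10.6 − 12 = -1.4
x=6: ŷ = -8 + 5·6 = 22; e = 23.6 − 22 = 1.6
x=9: ŷ = -8 + 5·9 = 37; e = 36.4 − 37 = -0.6
x=10: ŷ = -8 + 5·10 = 42; e = 43.9 − 42 = 1.9
x=11: ŷ = -8 + 5·11 = 47; e = 45.9 − 47 = -1.1
x=12: ŷ = -8 + 5·12 = 52; e = 50 − 52 = -2
x=14: ŷ = -8 + 5·14 = 62; e = 63.6 − 62 = 1.6
x=15: ŷ = -8 + 5·15 = 67; e = 66.7 − 67 = -0.3

0.3, -1.4, 1.6, -0.6, 1.9, -1.1, -2, 1.6, -0.3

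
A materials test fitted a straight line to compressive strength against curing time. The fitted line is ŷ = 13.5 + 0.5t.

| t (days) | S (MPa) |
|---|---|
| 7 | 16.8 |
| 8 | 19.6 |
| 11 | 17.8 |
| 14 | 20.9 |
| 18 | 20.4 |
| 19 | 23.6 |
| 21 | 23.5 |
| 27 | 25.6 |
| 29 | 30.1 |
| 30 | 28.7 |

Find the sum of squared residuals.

SSE = 17.48

t=7: ŷ = 13.5 + 0.5·7 = 17; e = 16.8 − 17 = -0.2
t=8: ŷ = 13.5 + 0.5·8 = 17.5; e = 19.6 − 17.5 = 2.1
t=11: ŷ = 13.5 + 0.5·11 = 19; e = 17.8 − 19 = -1.2
t=14: ŷ = 13.5 + 0.5·14 = 20.5; e = 20.9 − 20.5 = 0.4
t=18: ŷ = 13.5 + 0.5·18 = 22.5; e = 20.4 − 22.5 = -2.1
t=19: ŷ = 13.5 + 0.5·19 = 23; e = 23.6 − 23 = 0.6
t=21: ŷ = 13.5 + 0.5·21 = 24; e = 23.5 − 24 = -0.5
t=27: ŷ = 13.5 + 0.5·27 = 27; e = 25.6 − 27 = -1.4
t=29: ŷ = 13.5 + 0.5·29 = 28; e = 30.1 − 28 = 2.1
t=30: ŷ = 13.5 + 0.5·30 = 28.5; e = 28.7 − 28.5 = 0.2
SSE = 0.04 + 4.41 + 1.44 + 0.16 + 4.41 + 0.36 + 0.25 + 1.96 + 4.41 + 0.04 = 17.48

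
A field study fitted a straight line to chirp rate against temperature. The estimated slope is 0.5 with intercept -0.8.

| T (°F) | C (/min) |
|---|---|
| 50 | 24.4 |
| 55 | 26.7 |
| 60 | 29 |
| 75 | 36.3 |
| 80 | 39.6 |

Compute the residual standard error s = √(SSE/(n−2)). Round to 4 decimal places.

s = 0.3651

T=50: Ĉ = -0.8 + 0.5·50 = 24.2; e = 24.4 − 24.2 = 0.2
T=55: Ĉ = -0.8 + 0.5·55 = 26.7; e = 26.7 − 26.7 = 0
T=60: Ĉ = -0.8 + 0.5·60 = 29.2; e = 29 − 29.2 = -0.2
T=75: Ĉ = -0.8 + 0.5·75 = 36.7; e = 36.3 − 36.7 = -0.4
T=80: Ĉ = -0.8 + 0.5·80 = 39.2; e = 39.6 − 39.2 = 0.4
SSE = 0.04 + 0 + 0.04 + 0.16 + 0.16 = 0.4
s = √(0.4/3) = √0.133333 ≈ 0.3651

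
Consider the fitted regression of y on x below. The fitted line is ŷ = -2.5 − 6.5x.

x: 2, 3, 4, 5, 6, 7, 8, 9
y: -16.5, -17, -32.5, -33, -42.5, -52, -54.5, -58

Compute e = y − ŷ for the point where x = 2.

e = -1

ŷ = -2.5 − 6.5·2 = -15.5
e = -16.5 − (-15.5) = -1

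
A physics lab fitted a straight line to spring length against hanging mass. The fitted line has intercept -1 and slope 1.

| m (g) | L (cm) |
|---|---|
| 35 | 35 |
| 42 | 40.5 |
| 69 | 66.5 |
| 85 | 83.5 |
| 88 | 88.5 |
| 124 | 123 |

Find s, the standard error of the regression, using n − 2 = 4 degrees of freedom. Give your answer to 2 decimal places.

s = 1.22

m=35: ŷ = -1 + 35 = 34; r = 35 − 34 = 1
m=42: ŷ = -1 + 42 = 41; r = 40.5 − 41 = -0.5
m=69: ŷ = -1 + 69 = 68; r = 66.5 − 68 = -1.5
m=85: ŷ = -1 + 85 = 84; r = 83.5 − 84 = -0.5
m=88: ŷ = -1 + 88 = 87; r = 88.5 − 87 = 1.5
m=124: ŷ = -1 + 124 = 123; r = 123 − 123 = 0
SSE = 1 + 0.25 + 2.25 + 0.25 + 2.25 + 0 = 6
s = √(6/4) = √1.5 ≈ 1.22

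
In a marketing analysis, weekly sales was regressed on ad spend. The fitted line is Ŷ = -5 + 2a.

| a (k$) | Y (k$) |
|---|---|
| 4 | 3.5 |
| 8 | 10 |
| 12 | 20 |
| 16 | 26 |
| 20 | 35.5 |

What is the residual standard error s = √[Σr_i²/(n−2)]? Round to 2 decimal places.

s = 1.08

a=4: Ŷ = -5 + 2·4 = 3; r = 3.5 − 3 = 0.5
a=8: Ŷ = -5 + 2·8 = 11; r = 10 − 11 = -1
a=12: Ŷ = -5 + 2·12 = 19; r = 20 − 19 = 1
a=16: Ŷ = -5 + 2·16 = 27; r = 26 − 27 = -1
a=20: Ŷ = -5 + 2·20 = 35; r = 35.5 − 35 = 0.5
SSE = 0.25 + 1 + 1 + 1 + 0.25 = 3.5
s = √(3.5/3) = √1.16667 ≈ 1.08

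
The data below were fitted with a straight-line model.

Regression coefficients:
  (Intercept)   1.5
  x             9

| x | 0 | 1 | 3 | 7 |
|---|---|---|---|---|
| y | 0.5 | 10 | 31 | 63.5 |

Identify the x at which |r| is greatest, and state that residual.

x=0: ŷ = 1.5 + 9·0 = 1.5; r = 0.5 − 1.5 = -1
x=1: ŷ = 1.5 + 9·1 = 10.5; r = 10 − 10.5 = -0.5
x=3: ŷ = 1.5 + 9·3 = 28.5; r = 31 − 28.5 = 2.5
x=7: ŷ = 1.5 + 9·7 = 64.5; r = 63.5 − 64.5 = -1
Largest |r| is 2.5 at x = 3, residual 2.5.

x = 3, r = 2.5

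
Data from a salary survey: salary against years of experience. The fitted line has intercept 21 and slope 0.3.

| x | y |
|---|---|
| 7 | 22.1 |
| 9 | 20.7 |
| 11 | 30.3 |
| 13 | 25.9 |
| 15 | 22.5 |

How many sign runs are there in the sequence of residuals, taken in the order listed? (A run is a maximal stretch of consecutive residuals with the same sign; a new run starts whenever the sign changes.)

x=7: ŷ = 21 + 0.3·7 = 23.1; e = 22.1 − 23.1 = -1
x=9: ŷ = 21 + 0.3·9 = 23.7; e = 20.7 − 23.7 = -3
x=11: ŷ = 21 + 0.3·11 = 24.3; e = 30.3 − 24.3 = 6
x=13: ŷ = 21 + 0.3·13 = 24.9; e = 25.9 − 24.9 = 1
x=15: ŷ = 21 + 0.3·15 = 25.5; e = 22.5 − 25.5 = -3
Signs: − − + + −
Runs: −×2, +×2, −×1 → 3

3 runs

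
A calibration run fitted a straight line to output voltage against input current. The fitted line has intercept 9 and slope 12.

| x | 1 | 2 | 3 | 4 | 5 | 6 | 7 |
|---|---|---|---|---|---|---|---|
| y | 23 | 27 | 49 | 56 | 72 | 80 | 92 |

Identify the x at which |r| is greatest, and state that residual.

x=1: ŷ = 9 + 12·1 = 21; r = 23 − 21 = 2
x=2: ŷ = 9 + 12·2 = 33; r = 27 − 33 = -6
x=3: ŷ = 9 + 12·3 = 45; r = 49 − 45 = 4
x=4: ŷ = 9 + 12·4 = 57; r = 56 − 57 = -1
x=5: ŷ = 9 + 12·5 = 69; r = 72 − 69 = 3
x=6: ŷ = 9 + 12·6 = 81; r = 80 − 81 = -1
x=7: ŷ = 9 + 12·7 = 93; r = 92 − 93 = -1
Largest |r| is 6 at x = 2, residual -6.

x = 2, r = -6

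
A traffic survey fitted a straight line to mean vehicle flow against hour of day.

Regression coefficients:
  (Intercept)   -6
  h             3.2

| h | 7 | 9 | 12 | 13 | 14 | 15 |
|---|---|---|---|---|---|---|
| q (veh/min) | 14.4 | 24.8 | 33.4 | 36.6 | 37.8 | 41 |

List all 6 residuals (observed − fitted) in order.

-2, 2, 1, 1, -1, -1

h=7: q̂ = -6 + 3.2·7 = 16.4; e = 14.4 − 16.4 = -2
h=9: q̂ = -6 + 3.2·9 = 22.8; e = 24.8 − 22.8 = 2
h=12: q̂ = -6 + 3.2·12 = 32.4; e = 33.4 − 32.4 = 1
h=13: q̂ = -6 + 3.2·13 = 35.6; e = 36.6 − 35.6 = 1
h=14: q̂ = -6 + 3.2·14 = 38.8; e = 37.8 − 38.8 = -1
h=15: q̂ = -6 + 3.2·15 = 42; e = 41 − 42 = -1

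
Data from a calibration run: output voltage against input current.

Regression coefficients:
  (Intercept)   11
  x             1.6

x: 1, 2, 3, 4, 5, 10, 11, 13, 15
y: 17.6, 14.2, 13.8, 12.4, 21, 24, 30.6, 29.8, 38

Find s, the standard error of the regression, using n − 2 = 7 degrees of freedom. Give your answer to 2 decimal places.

x=1: ŷ = 11 + 1.6·1 = 12.6; r = 17.6 − 12.6 = 5
x=2: ŷ = 11 + 1.6·2 = 14.2; r = 14.2 − 14.2 = 0
x=3: ŷ = 11 + 1.6·3 = 15.8; r = 13.8 − 15.8 = -2
x=4: ŷ = 11 + 1.6·4 = 17.4; r = 12.4 − 17.4 = -5
x=5: ŷ = 11 + 1.6·5 = 19; r = 21 − 19 = 2
x=10: ŷ = 11 + 1.6·10 = 27; r = 24 − 27 = -3
x=11: ŷ = 11 + 1.6·11 = 28.6; r = 30.6 − 28.6 = 2
x=13: ŷ = 11 + 1.6·13 = 31.8; r = 29.8 − 31.8 = -2
x=15: ŷ = 11 + 1.6·15 = 35; r = 38 − 35 = 3
SSE = 25 + 0 + 4 + 25 + 4 + 9 + 4 + 4 + 9 = 84
s = √(84/7) = √12 ≈ 3.46

s = 3.46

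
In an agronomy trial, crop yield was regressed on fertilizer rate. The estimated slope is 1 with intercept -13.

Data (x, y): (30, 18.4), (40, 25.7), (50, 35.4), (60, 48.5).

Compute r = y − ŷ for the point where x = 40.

ŷ = -13 + 40 = 27
r = 25.7 − 27 = -1.3

r = -1.3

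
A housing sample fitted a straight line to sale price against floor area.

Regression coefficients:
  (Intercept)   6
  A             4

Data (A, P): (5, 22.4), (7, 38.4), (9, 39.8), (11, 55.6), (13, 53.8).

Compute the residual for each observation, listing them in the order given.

A=5: P̂ = 6 + 4·5 = 26; r = 22.4 − 26 = -3.6
A=7: P̂ = 6 + 4·7 = 34; r = 38.4 − 34 = 4.4
A=9: P̂ = 6 + 4·9 = 42; r = 39.8 − 42 = -2.2
A=11: P̂ = 6 + 4·11 = 50; r = 55.6 − 50 = 5.6
A=13: P̂ = 6 + 4·13 = 58; r = 53.8 − 58 = -4.2

-3.6, 4.4, -2.2, 5.6, -4.2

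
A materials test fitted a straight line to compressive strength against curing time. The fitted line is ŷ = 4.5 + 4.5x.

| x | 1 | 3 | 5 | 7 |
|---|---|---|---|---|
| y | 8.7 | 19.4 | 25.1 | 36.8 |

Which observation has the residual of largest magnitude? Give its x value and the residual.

x = 5, r = -1.9

x=1: ŷ = 4.5 + 4.5·1 = 9; r = 8.7 − 9 = -0.3
x=3: ŷ = 4.5 + 4.5·3 = 18; r = 19.4 − 18 = 1.4
x=5: ŷ = 4.5 + 4.5·5 = 27; r = 25.1 − 27 = -1.9
x=7: ŷ = 4.5 + 4.5·7 = 36; r = 36.8 − 36 = 0.8
Largest |r| is 1.9 at x = 5, residual -1.9.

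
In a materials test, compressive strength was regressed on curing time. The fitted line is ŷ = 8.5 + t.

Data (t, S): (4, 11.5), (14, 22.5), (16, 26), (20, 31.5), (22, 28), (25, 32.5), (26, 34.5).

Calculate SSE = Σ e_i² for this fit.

t=4: ŷ = 8.5 + 4 = 12.5; e = 11.5 − 12.5 = -1
t=14: ŷ = 8.5 + 14 = 22.5; e = 22.5 − 22.5 = 0
t=16: ŷ = 8.5 + 16 = 24.5; e = 26 − 24.5 = 1.5
t=20: ŷ = 8.5 + 20 = 28.5; e = 31.5 − 28.5 = 3
t=22: ŷ = 8.5 + 22 = 30.5; e = 28 − 30.5 = -2.5
t=25: ŷ = 8.5 + 25 = 33.5; e = 32.5 − 33.5 = -1
t=26: ŷ = 8.5 + 26 = 34.5; e = 34.5 − 34.5 = 0
SSE = 1 + 0 + 2.25 + 9 + 6.25 + 1 + 0 = 19.5

SSE = 19.5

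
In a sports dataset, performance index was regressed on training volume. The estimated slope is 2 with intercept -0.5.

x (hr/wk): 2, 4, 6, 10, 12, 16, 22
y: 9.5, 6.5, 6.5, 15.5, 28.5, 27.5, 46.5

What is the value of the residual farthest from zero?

e = 6

x=2: ŷ = -0.5 + 2·2 = 3.5; e = 9.5 − 3.5 = 6
x=4: ŷ = -0.5 + 2·4 = 7.5; e = 6.5 − 7.5 = -1
x=6: ŷ = -0.5 + 2·6 = 11.5; e = 6.5 − 11.5 = -5
x=10: ŷ = -0.5 + 2·10 = 19.5; e = 15.5 − 19.5 = -4
x=12: ŷ = -0.5 + 2·12 = 23.5; e = 28.5 − 23.5 = 5
x=16: ŷ = -0.5 + 2·16 = 31.5; e = 27.5 − 31.5 = -4
x=22: ŷ = -0.5 + 2·22 = 43.5; e = 46.5 − 43.5 = 3
Largest |e| is 6 at x = 2, residual 6.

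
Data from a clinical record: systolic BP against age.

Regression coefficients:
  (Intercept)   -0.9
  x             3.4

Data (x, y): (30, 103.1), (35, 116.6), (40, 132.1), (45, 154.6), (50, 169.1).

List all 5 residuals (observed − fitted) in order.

2, -1.5, -3, 2.5, 0

x=30: ŷ = -0.9 + 3.4·30 = 101.1; r = 103.1 − 101.1 = 2
x=35: ŷ = -0.9 + 3.4·35 = 118.1; r = 116.6 − 118.1 = -1.5
x=40: ŷ = -0.9 + 3.4·40 = 135.1; r = 132.1 − 135.1 = -3
x=45: ŷ = -0.9 + 3.4·45 = 152.1; r = 154.6 − 152.1 = 2.5
x=50: ŷ = -0.9 + 3.4·50 = 169.1; r = 169.1 − 169.1 = 0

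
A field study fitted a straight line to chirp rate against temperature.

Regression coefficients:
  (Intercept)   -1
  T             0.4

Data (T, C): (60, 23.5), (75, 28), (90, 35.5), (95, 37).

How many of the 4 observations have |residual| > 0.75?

T=60: ŷ = -1 + 0.4·60 = 23; r = 23.5 − 23 = 0.5
T=75: ŷ = -1 + 0.4·75 = 29; r = 28 − 29 = -1
T=90: ŷ = -1 + 0.4·90 = 35; r = 35.5 − 35 = 0.5
T=95: ŷ = -1 + 0.4·95 = 37; r = 37 − 37 = 0
|r| > 0.75: T=75 (|r|=1) → 1

1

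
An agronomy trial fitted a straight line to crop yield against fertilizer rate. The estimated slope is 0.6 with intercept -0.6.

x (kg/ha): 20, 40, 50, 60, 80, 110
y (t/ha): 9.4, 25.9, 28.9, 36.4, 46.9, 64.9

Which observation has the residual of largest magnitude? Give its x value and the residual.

x=20: ŷ = -0.6 + 0.6·20 = 11.4; r = 9.4 − 11.4 = -2
x=40: ŷ = -0.6 + 0.6·40 = 23.4; r = 25.9 − 23.4 = 2.5
x=50: ŷ = -0.6 + 0.6·50 = 29.4; r = 28.9 − 29.4 = -0.5
x=60: ŷ = -0.6 + 0.6·60 = 35.4; r = 36.4 − 35.4 = 1
x=80: ŷ = -0.6 + 0.6·80 = 47.4; r = 46.9 − 47.4 = -0.5
x=110: ŷ = -0.6 + 0.6·110 = 65.4; r = 64.9 − 65.4 = -0.5
Largest |r| is 2.5 at x = 40, residual 2.5.

x = 40, r = 2.5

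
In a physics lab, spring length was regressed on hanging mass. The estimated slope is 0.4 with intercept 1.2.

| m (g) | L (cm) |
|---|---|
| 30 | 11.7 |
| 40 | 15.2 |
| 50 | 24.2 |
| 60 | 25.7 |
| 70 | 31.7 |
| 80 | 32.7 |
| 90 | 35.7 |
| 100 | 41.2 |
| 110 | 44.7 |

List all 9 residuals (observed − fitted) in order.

m=30: L̂ = 1.2 + 0.4·30 = 13.2; r = 11.7 − 13.2 = -1.5
m=40: L̂ = 1.2 + 0.4·40 = 17.2; r = 15.2 − 17.2 = -2
m=50: L̂ = 1.2 + 0.4·50 = 21.2; r = 24.2 − 21.2 = 3
m=60: L̂ = 1.2 + 0.4·60 = 25.2; r = 25.7 − 25.2 = 0.5
m=70: L̂ = 1.2 + 0.4·70 = 29.2; r = 31.7 − 29.2 = 2.5
m=80: L̂ = 1.2 + 0.4·80 = 33.2; r = 32.7 − 33.2 = -0.5
m=90: L̂ = 1.2 + 0.4·90 = 37.2; r = 35.7 − 37.2 = -1.5
m=100: L̂ = 1.2 + 0.4·100 = 41.2; r = 41.2 − 41.2 = 0
m=110: L̂ = 1.2 + 0.4·110 = 45.2; r = 44.7 − 45.2 = -0.5

-1.5, -2, 3, 0.5, 2.5, -0.5, -1.5, 0, -0.5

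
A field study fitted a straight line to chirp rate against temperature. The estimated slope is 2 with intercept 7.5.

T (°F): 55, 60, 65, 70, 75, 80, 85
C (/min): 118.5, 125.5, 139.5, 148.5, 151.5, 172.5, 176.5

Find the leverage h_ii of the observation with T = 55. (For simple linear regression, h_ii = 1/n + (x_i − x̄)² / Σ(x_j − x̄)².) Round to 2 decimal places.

T̄ = (55 + 60 + 65 + 70 + 75 + 80 + 85)/7 = 70
Σ(T − T̄)² = 225 + 100 + 25 + 0 + 25 + 100 + 225 = 700
h = 1/7 + (-15)²/700 = 0.142857 + 0.321429 = 0.46

h = 0.46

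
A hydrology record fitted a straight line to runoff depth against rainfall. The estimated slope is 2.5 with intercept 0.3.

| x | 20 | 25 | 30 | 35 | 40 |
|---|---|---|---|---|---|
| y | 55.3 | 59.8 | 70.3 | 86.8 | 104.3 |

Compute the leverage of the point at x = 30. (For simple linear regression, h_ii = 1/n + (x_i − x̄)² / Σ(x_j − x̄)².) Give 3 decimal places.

h = 0.200

x̄ = (20 + 25 + 30 + 35 + 40)/5 = 30
Σ(x − x̄)² = 100 + 25 + 0 + 25 + 100 = 250
h = 1/5 + (0)²/250 = 0.2 + 0 = 0.200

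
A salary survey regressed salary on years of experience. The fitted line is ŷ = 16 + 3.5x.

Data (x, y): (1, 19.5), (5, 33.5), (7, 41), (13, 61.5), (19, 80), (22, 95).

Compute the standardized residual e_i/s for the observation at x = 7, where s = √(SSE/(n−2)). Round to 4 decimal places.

x=1: ŷ = 16 + 3.5·1 = 19.5; e = 19.5 − 19.5 = 0
x=5: ŷ = 16 + 3.5·5 = 33.5; e = 33.5 − 33.5 = 0
x=7: ŷ = 16 + 3.5·7 = 40.5; e = 41 − 40.5 = 0.5
x=13: ŷ = 16 + 3.5·13 = 61.5; e = 61.5 − 61.5 = 0
x=19: ŷ = 16 + 3.5·19 = 82.5; e = 80 − 82.5 = -2.5
x=22: ŷ = 16 + 3.5·22 = 93; e = 95 − 93 = 2
SSE = 0 + 0 + 0.25 + 0 + 6.25 + 4 = 10.5
s = √(10.5/4) = 1.62019
e/s = 0.5 / 1.62019 = 0.3086

0.3086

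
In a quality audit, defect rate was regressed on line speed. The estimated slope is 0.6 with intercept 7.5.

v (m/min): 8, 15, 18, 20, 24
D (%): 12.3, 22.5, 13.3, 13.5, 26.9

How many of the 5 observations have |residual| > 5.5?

2

v=8: ŷ = 7.5 + 0.6·8 = 12.3; r = 12.3 − 12.3 = 0
v=15: ŷ = 7.5 + 0.6·15 = 16.5; r = 22.5 − 16.5 = 6
v=18: ŷ = 7.5 + 0.6·18 = 18.3; r = 13.3 − 18.3 = -5
v=20: ŷ = 7.5 + 0.6·20 = 19.5; r = 13.5 − 19.5 = -6
v=24: ŷ = 7.5 + 0.6·24 = 21.9; r = 26.9 − 21.9 = 5
|r| > 5.5: v=15 (|r|=6), v=20 (|r|=6) → 2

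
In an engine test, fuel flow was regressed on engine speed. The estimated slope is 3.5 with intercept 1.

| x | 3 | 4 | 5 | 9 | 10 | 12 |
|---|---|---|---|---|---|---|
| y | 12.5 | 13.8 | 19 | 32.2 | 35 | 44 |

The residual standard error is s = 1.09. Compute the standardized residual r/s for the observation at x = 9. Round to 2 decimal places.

ŷ = 1 + 3.5·9 = 32.5
r = 32.2 − 32.5 = -0.3
r/s = -0.3 / 1.09 = -0.28

-0.28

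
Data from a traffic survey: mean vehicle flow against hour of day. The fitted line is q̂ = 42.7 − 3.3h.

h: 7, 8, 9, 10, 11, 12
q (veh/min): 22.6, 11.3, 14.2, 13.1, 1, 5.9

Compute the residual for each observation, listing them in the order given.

h=7: q̂ = 42.7 − 3.3·7 = 19.6; e = 22.6 − 19.6 = 3
h=8: q̂ = 42.7 − 3.3·8 = 16.3; e = 11.3 − 16.3 = -5
h=9: q̂ = 42.7 − 3.3·9 = 13; e = 14.2 − 13 = 1.2
h=10: q̂ = 42.7 − 3.3·10 = 9.7; e = 13.1 − 9.7 = 3.4
h=11: q̂ = 42.7 − 3.3·11 = 6.4; e = 1 − 6.4 = -5.4
h=12: q̂ = 42.7 − 3.3·12 = 3.1; e = 5.9 − 3.1 = 2.8

3, -5, 1.2, 3.4, -5.4, 2.8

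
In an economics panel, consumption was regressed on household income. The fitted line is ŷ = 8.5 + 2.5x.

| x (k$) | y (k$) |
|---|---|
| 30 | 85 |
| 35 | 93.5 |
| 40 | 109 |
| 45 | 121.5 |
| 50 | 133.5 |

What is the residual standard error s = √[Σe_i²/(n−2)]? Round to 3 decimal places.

s = 1.732

x=30: ŷ = 8.5 + 2.5·30 = 83.5; e = 85 − 83.5 = 1.5
x=35: ŷ = 8.5 + 2.5·35 = 96; e = 93.5 − 96 = -2.5
x=40: ŷ = 8.5 + 2.5·40 = 108.5; e = 109 − 108.5 = 0.5
x=45: ŷ = 8.5 + 2.5·45 = 121; e = 121.5 − 121 = 0.5
x=50: ŷ = 8.5 + 2.5·50 = 133.5; e = 133.5 − 133.5 = 0
SSE = 2.25 + 6.25 + 0.25 + 0.25 + 0 = 9
s = √(9/3) = √3 ≈ 1.732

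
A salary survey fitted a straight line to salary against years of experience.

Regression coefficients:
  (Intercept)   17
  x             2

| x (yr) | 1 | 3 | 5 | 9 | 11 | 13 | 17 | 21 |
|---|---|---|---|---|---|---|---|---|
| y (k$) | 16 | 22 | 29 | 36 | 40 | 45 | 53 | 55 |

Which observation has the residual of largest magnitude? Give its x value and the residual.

x=1: ŷ = 17 + 2·1 = 19; e = 16 − 19 = -3
x=3: ŷ = 17 + 2·3 = 23; e = 22 − 23 = -1
x=5: ŷ = 17 + 2·5 = 27; e = 29 − 27 = 2
x=9: ŷ = 17 + 2·9 = 35; e = 36 − 35 = 1
x=11: ŷ = 17 + 2·11 = 39; e = 40 − 39 = 1
x=13: ŷ = 17 + 2·13 = 43; e = 45 − 43 = 2
x=17: ŷ = 17 + 2·17 = 51; e = 53 − 51 = 2
x=21: ŷ = 17 + 2·21 = 59; e = 55 − 59 = -4
Largest |e| is 4 at x = 21, residual -4.

x = 21, e = -4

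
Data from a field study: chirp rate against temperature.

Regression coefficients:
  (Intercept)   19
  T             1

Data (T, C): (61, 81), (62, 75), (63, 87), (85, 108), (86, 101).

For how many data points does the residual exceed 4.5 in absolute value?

2

T=61: Ĉ = 19 + 61 = 80; r = 81 − 80 = 1
T=62: Ĉ = 19 + 62 = 81; r = 75 − 81 = -6
T=63: Ĉ = 19 + 63 = 82; r = 87 − 82 = 5
T=85: Ĉ = 19 + 85 = 104; r = 108 − 104 = 4
T=86: Ĉ = 19 + 86 = 105; r = 101 − 105 = -4
|r| > 4.5: T=62 (|r|=6), T=63 (|r|=5) → 2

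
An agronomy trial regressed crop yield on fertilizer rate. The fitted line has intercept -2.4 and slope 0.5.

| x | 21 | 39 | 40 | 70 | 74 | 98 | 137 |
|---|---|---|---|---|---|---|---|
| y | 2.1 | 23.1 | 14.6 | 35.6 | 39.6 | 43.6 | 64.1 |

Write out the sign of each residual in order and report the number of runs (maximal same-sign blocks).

x=21: ŷ = -2.4 + 0.5·21 = 8.1; r = 2.1 − 8.1 = -6
x=39: ŷ = -2.4 + 0.5·39 = 17.1; r = 23.1 − 17.1 = 6
x=40: ŷ = -2.4 + 0.5·40 = 17.6; r = 14.6 − 17.6 = -3
x=70: ŷ = -2.4 + 0.5·70 = 32.6; r = 35.6 − 32.6 = 3
x=74: ŷ = -2.4 + 0.5·74 = 34.6; r = 39.6 − 34.6 = 5
x=98: ŷ = -2.4 + 0.5·98 = 46.6; r = 43.6 − 46.6 = -3
x=137: ŷ = -2.4 + 0.5·137 = 66.1; r = 64.1 − 66.1 = -2
Signs: − + − + + − −
Runs: −×1, +×1, −×1, +×2, −×2 → 5

5 runs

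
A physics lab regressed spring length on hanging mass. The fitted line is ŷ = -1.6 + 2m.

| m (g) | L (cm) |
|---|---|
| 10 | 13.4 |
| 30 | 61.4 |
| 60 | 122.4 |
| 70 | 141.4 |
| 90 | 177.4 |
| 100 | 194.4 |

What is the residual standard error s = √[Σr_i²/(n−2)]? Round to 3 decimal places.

s = 4.359

m=10: ŷ = -1.6 + 2·10 = 18.4; r = 13.4 − 18.4 = -5
m=30: ŷ = -1.6 + 2·30 = 58.4; r = 61.4 − 58.4 = 3
m=60: ŷ = -1.6 + 2·60 = 118.4; r = 122.4 − 118.4 = 4
m=70: ŷ = -1.6 + 2·70 = 138.4; r = 141.4 − 138.4 = 3
m=90: ŷ = -1.6 + 2·90 = 178.4; r = 177.4 − 178.4 = -1
m=100: ŷ = -1.6 + 2·100 = 198.4; r = 194.4 − 198.4 = -4
SSE = 25 + 9 + 16 + 9 + 1 + 16 = 76
s = √(76/4) = √19 ≈ 4.359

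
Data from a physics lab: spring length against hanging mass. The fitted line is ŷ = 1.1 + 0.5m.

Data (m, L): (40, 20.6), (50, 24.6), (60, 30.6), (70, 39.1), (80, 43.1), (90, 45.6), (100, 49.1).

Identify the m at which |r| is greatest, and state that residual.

m = 70, r = 3

m=40: ŷ = 1.1 + 0.5·40 = 21.1; r = 20.6 − 21.1 = -0.5
m=50: ŷ = 1.1 + 0.5·50 = 26.1; r = 24.6 − 26.1 = -1.5
m=60: ŷ = 1.1 + 0.5·60 = 31.1; r = 30.6 − 31.1 = -0.5
m=70: ŷ = 1.1 + 0.5·70 = 36.1; r = 39.1 − 36.1 = 3
m=80: ŷ = 1.1 + 0.5·80 = 41.1; r = 43.1 − 41.1 = 2
m=90: ŷ = 1.1 + 0.5·90 = 46.1; r = 45.6 − 46.1 = -0.5
m=100: ŷ = 1.1 + 0.5·100 = 51.1; r = 49.1 − 51.1 = -2
Largest |r| is 3 at m = 70, residual 3.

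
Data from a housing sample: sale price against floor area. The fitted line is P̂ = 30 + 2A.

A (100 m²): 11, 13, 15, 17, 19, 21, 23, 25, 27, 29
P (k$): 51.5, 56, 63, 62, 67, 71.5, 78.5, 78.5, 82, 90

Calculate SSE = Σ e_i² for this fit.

A=11: P̂ = 30 + 2·11 = 52; e = 51.5 − 52 = -0.5
A=13: P̂ = 30 + 2·13 = 56; e = 56 − 56 = 0
A=15: P̂ = 30 + 2·15 = 60; e = 63 − 60 = 3
A=17: P̂ = 30 + 2·17 = 64; e = 62 − 64 = -2
A=19: P̂ = 30 + 2·19 = 68; e = 67 − 68 = -1
A=21: P̂ = 30 + 2·21 = 72; e = 71.5 − 72 = -0.5
A=23: P̂ = 30 + 2·23 = 76; e = 78.5 − 76 = 2.5
A=25: P̂ = 30 + 2·25 = 80; e = 78.5 − 80 = -1.5
A=27: P̂ = 30 + 2·27 = 84; e = 82 − 84 = -2
A=29: P̂ = 30 + 2·29 = 88; e = 90 − 88 = 2
SSE = 0.25 + 0 + 9 + 4 + 1 + 0.25 + 6.25 + 2.25 + 4 + 4 = 31

SSE = 31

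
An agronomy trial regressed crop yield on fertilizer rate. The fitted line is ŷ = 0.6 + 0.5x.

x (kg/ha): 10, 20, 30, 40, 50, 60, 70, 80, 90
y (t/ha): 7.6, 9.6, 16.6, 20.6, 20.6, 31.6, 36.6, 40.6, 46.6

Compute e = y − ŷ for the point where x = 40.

e = 0

ŷ = 0.6 + 0.5·40 = 20.6
e = 20.6 − 20.6 = 0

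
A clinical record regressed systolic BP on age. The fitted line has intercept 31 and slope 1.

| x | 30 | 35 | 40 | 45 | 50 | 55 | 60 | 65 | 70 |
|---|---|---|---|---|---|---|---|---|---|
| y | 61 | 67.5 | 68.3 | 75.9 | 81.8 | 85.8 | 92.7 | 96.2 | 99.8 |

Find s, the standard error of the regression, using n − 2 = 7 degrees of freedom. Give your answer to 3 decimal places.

x=30: ŷ = 31 + 30 = 61; r = 61 − 61 = 0
x=35: ŷ = 31 + 35 = 66; r = 67.5 − 66 = 1.5
x=40: ŷ = 31 + 40 = 71; r = 68.3 − 71 = -2.7
x=45: ŷ = 31 + 45 = 76; r = 75.9 − 76 = -0.1
x=50: ŷ = 31 + 50 = 81; r = 81.8 − 81 = 0.8
x=55: ŷ = 31 + 55 = 86; r = 85.8 − 86 = -0.2
x=60: ŷ = 31 + 60 = 91; r = 92.7 − 91 = 1.7
x=65: ŷ = 31 + 65 = 96; r = 96.2 − 96 = 0.2
x=70: ŷ = 31 + 70 = 101; r = 99.8 − 101 = -1.2
SSE = 0 + 2.25 + 7.29 + 0.01 + 0.64 + 0.04 + 2.89 + 0.04 + 1.44 = 14.6
s = √(14.6/7) = √2.08571 ≈ 1.444

s = 1.444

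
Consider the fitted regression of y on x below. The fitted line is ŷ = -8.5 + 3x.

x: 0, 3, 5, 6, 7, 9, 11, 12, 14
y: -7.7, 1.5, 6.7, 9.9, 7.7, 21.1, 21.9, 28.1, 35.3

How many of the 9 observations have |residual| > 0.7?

6

x=0: ŷ = -8.5 + 3·0 = -8.5; r = -7.7 − (-8.5) = 0.8
x=3: ŷ = -8.5 + 3·3 = 0.5; r = 1.5 − 0.5 = 1
x=5: ŷ = -8.5 + 3·5 = 6.5; r = 6.7 − 6.5 = 0.2
x=6: ŷ = -8.5 + 3·6 = 9.5; r = 9.9 − 9.5 = 0.4
x=7: ŷ = -8.5 + 3·7 = 12.5; r = 7.7 − 12.5 = -4.8
x=9: ŷ = -8.5 + 3·9 = 18.5; r = 21.1 − 18.5 = 2.6
x=11: ŷ = -8.5 + 3·11 = 24.5; r = 21.9 − 24.5 = -2.6
x=12: ŷ = -8.5 + 3·12 = 27.5; r = 28.1 − 27.5 = 0.6
x=14: ŷ = -8.5 + 3·14 = 33.5; r = 35.3 − 33.5 = 1.8
|r| > 0.7: x=0 (|r|=0.8), x=3 (|r|=1), x=7 (|r|=4.8), x=9 (|r|=2.6), x=11 (|r|=2.6), x=14 (|r|=1.8) → 6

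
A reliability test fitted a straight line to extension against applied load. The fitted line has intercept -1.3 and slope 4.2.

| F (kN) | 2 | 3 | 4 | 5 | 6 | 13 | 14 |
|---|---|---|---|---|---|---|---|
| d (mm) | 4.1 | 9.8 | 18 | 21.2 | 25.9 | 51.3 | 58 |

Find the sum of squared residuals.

SSE = 28

F=2: d̂ = -1.3 + 4.2·2 = 7.1; r = 4.1 − 7.1 = -3
F=3: d̂ = -1.3 + 4.2·3 = 11.3; r = 9.8 − 11.3 = -1.5
F=4: d̂ = -1.3 + 4.2·4 = 15.5; r = 18 − 15.5 = 2.5
F=5: d̂ = -1.3 + 4.2·5 = 19.7; r = 21.2 − 19.7 = 1.5
F=6: d̂ = -1.3 + 4.2·6 = 23.9; r = 25.9 − 23.9 = 2
F=13: d̂ = -1.3 + 4.2·13 = 53.3; r = 51.3 − 53.3 = -2
F=14: d̂ = -1.3 + 4.2·14 = 57.5; r = 58 − 57.5 = 0.5
SSE = 9 + 2.25 + 6.25 + 2.25 + 4 + 4 + 0.25 = 28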